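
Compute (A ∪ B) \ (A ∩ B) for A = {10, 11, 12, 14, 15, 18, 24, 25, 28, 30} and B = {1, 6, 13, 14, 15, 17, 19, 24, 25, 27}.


A △ B = (A \ B) ∪ (B \ A) = elements in exactly one of A or B
A \ B = {10, 11, 12, 18, 28, 30}
B \ A = {1, 6, 13, 17, 19, 27}
A △ B = {1, 6, 10, 11, 12, 13, 17, 18, 19, 27, 28, 30}

A △ B = {1, 6, 10, 11, 12, 13, 17, 18, 19, 27, 28, 30}


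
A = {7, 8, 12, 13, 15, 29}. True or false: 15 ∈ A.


A = {7, 8, 12, 13, 15, 29}
Checking if 15 is in A
15 is in A → True

15 ∈ A


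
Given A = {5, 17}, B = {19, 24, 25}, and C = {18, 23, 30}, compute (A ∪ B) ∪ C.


A ∪ B = {5, 17, 19, 24, 25}
(A ∪ B) ∪ C = {5, 17, 18, 19, 23, 24, 25, 30}

A ∪ B ∪ C = {5, 17, 18, 19, 23, 24, 25, 30}


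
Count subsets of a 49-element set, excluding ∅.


Total subsets = 2^n = 2^49 = 562949953421312
Non-empty subsets exclude the empty set: 2^n - 1
= 562949953421312 - 1
= 562949953421311

Number of non-empty subsets = 562949953421311


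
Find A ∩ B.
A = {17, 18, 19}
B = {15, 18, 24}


A ∩ B = elements in both A and B
A = {17, 18, 19}
B = {15, 18, 24}
A ∩ B = {18}

A ∩ B = {18}


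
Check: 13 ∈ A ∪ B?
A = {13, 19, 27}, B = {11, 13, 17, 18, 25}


A = {13, 19, 27}, B = {11, 13, 17, 18, 25}
A ∪ B = all elements in A or B
A ∪ B = {11, 13, 17, 18, 19, 25, 27}
Checking if 13 ∈ A ∪ B
13 is in A ∪ B → True

13 ∈ A ∪ B


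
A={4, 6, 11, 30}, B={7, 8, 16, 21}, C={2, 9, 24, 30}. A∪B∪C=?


A ∪ B = {4, 6, 7, 8, 11, 16, 21, 30}
(A ∪ B) ∪ C = {2, 4, 6, 7, 8, 9, 11, 16, 21, 24, 30}

A ∪ B ∪ C = {2, 4, 6, 7, 8, 9, 11, 16, 21, 24, 30}


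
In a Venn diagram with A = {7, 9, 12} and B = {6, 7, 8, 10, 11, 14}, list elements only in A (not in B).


A = {7, 9, 12}
B = {6, 7, 8, 10, 11, 14}
Region: only in A (not in B)
Elements: {9, 12}

Elements only in A (not in B): {9, 12}


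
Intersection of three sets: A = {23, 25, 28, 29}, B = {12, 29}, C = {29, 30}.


A ∩ B = {29}
(A ∩ B) ∩ C = {29}

A ∩ B ∩ C = {29}


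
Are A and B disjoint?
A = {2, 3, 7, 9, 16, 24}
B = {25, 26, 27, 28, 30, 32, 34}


Disjoint means A ∩ B = ∅.
A ∩ B = ∅
A ∩ B = ∅, so A and B are disjoint.

Yes, A and B are disjoint


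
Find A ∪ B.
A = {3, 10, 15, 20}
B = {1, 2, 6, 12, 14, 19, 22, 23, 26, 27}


A ∪ B = all elements in A or B (or both)
A = {3, 10, 15, 20}
B = {1, 2, 6, 12, 14, 19, 22, 23, 26, 27}
A ∪ B = {1, 2, 3, 6, 10, 12, 14, 15, 19, 20, 22, 23, 26, 27}

A ∪ B = {1, 2, 3, 6, 10, 12, 14, 15, 19, 20, 22, 23, 26, 27}


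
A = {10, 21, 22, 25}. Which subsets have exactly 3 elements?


|A| = 4, so A has C(4,3) = 4 subsets of size 3.
Enumerate by choosing 3 elements from A at a time:
{10, 21, 22}, {10, 21, 25}, {10, 22, 25}, {21, 22, 25}

3-element subsets (4 total): {10, 21, 22}, {10, 21, 25}, {10, 22, 25}, {21, 22, 25}


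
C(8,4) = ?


C(n,k) = n! / (k!(n-k)!)
C(8,4) = 8! / (4!4!)
= 70

C(8,4) = 70


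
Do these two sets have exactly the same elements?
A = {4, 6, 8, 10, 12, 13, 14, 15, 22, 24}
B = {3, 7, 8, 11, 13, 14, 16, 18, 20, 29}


Two sets are equal iff they have exactly the same elements.
A = {4, 6, 8, 10, 12, 13, 14, 15, 22, 24}
B = {3, 7, 8, 11, 13, 14, 16, 18, 20, 29}
Differences: {3, 4, 6, 7, 10, 11, 12, 15, 16, 18, 20, 22, 24, 29}
A ≠ B

No, A ≠ B


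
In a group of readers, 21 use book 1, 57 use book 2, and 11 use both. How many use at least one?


|A ∪ B| = |A| + |B| - |A ∩ B|
= 21 + 57 - 11
= 67

|A ∪ B| = 67


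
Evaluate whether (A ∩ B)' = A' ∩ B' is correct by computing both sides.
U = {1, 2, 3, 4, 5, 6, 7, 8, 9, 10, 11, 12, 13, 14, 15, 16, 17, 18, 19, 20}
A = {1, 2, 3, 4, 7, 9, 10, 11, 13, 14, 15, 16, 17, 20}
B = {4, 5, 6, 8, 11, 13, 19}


LHS: A ∩ B = {4, 11, 13}
(A ∩ B)' = U \ (A ∩ B) = {1, 2, 3, 5, 6, 7, 8, 9, 10, 12, 14, 15, 16, 17, 18, 19, 20}
A' = {5, 6, 8, 12, 18, 19}, B' = {1, 2, 3, 7, 9, 10, 12, 14, 15, 16, 17, 18, 20}
Claimed RHS: A' ∩ B' = {12, 18}
Identity is INVALID: LHS = {1, 2, 3, 5, 6, 7, 8, 9, 10, 12, 14, 15, 16, 17, 18, 19, 20} but the RHS claimed here equals {12, 18}. The correct form is (A ∩ B)' = A' ∪ B'.

Identity is invalid: (A ∩ B)' = {1, 2, 3, 5, 6, 7, 8, 9, 10, 12, 14, 15, 16, 17, 18, 19, 20} but A' ∩ B' = {12, 18}. The correct De Morgan law is (A ∩ B)' = A' ∪ B'.


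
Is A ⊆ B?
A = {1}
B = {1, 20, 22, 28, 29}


A ⊆ B means every element of A is in B.
All elements of A are in B.
So A ⊆ B.

Yes, A ⊆ B


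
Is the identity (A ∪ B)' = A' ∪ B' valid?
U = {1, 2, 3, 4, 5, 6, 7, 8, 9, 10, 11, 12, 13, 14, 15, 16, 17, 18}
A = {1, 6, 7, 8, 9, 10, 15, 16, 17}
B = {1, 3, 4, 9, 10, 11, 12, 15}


LHS: A ∪ B = {1, 3, 4, 6, 7, 8, 9, 10, 11, 12, 15, 16, 17}
(A ∪ B)' = U \ (A ∪ B) = {2, 5, 13, 14, 18}
A' = {2, 3, 4, 5, 11, 12, 13, 14, 18}, B' = {2, 5, 6, 7, 8, 13, 14, 16, 17, 18}
Claimed RHS: A' ∪ B' = {2, 3, 4, 5, 6, 7, 8, 11, 12, 13, 14, 16, 17, 18}
Identity is INVALID: LHS = {2, 5, 13, 14, 18} but the RHS claimed here equals {2, 3, 4, 5, 6, 7, 8, 11, 12, 13, 14, 16, 17, 18}. The correct form is (A ∪ B)' = A' ∩ B'.

Identity is invalid: (A ∪ B)' = {2, 5, 13, 14, 18} but A' ∪ B' = {2, 3, 4, 5, 6, 7, 8, 11, 12, 13, 14, 16, 17, 18}. The correct De Morgan law is (A ∪ B)' = A' ∩ B'.


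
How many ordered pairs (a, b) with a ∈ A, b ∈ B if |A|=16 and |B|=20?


|A × B| = |A| × |B|
= 16 × 20
= 320

|A × B| = 320


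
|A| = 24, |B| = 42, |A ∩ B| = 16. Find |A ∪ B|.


|A ∪ B| = |A| + |B| - |A ∩ B|
= 24 + 42 - 16
= 50

|A ∪ B| = 50


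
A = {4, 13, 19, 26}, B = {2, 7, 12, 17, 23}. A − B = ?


A \ B = elements in A but not in B
A = {4, 13, 19, 26}
B = {2, 7, 12, 17, 23}
Remove from A any elements in B
A \ B = {4, 13, 19, 26}

A \ B = {4, 13, 19, 26}


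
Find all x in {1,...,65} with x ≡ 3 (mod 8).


Checking each candidate:
Condition: x in {1,...,65} with x ≡ 3 (mod 8)
Result = {3, 11, 19, 27, 35, 43, 51, 59}

{3, 11, 19, 27, 35, 43, 51, 59}


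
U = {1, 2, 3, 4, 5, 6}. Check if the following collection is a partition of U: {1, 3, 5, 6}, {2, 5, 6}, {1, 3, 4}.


A partition requires: (1) non-empty parts, (2) pairwise disjoint, (3) union = U
Parts: {1, 3, 5, 6}, {2, 5, 6}, {1, 3, 4}
Union of parts: {1, 2, 3, 4, 5, 6}
U = {1, 2, 3, 4, 5, 6}
All non-empty? True
Pairwise disjoint? False
Covers U? True

No, not a valid partition


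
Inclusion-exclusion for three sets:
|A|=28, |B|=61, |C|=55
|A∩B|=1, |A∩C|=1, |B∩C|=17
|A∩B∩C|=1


|A∪B∪C| = |A|+|B|+|C| - |A∩B|-|A∩C|-|B∩C| + |A∩B∩C|
= 28+61+55 - 1-1-17 + 1
= 144 - 19 + 1
= 126

|A ∪ B ∪ C| = 126


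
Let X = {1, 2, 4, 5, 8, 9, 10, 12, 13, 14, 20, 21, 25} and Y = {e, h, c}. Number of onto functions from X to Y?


n = |X| = 13, k = |Y| = 3. Surjections via inclusion-exclusion:
S(n,k) = Σ(-1)^i × C(k,i) × (k-i)^n, i=0 to k
i=0: (-1)^0×C(3,0)×3^13 = 1594323
i=1: (-1)^1×C(3,1)×2^13 = -24576
i=2: (-1)^2×C(3,2)×1^13 = 3
i=3: (-1)^3×C(3,3)×0^13 = 0
Total = 1569750

Number of surjections = 1569750


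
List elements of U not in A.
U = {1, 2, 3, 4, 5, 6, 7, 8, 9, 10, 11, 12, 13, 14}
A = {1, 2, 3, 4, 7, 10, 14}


Aᶜ = U \ A = elements in U but not in A
U = {1, 2, 3, 4, 5, 6, 7, 8, 9, 10, 11, 12, 13, 14}
A = {1, 2, 3, 4, 7, 10, 14}
Aᶜ = {5, 6, 8, 9, 11, 12, 13}

Aᶜ = {5, 6, 8, 9, 11, 12, 13}


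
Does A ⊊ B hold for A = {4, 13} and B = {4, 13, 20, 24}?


A ⊂ B requires: A ⊆ B AND A ≠ B.
A ⊆ B? Yes
A = B? No
A ⊂ B: Yes (A is a proper subset of B)

Yes, A ⊂ B


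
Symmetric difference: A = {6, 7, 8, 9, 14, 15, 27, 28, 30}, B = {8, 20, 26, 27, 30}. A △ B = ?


A △ B = (A \ B) ∪ (B \ A) = elements in exactly one of A or B
A \ B = {6, 7, 9, 14, 15, 28}
B \ A = {20, 26}
A △ B = {6, 7, 9, 14, 15, 20, 26, 28}

A △ B = {6, 7, 9, 14, 15, 20, 26, 28}


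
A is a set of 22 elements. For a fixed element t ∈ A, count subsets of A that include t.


Subsets of A containing t correspond to subsets of A \ {t}, which has 21 elements.
Count = 2^(n-1) = 2^21
= 2097152

Number of subsets containing t = 2097152


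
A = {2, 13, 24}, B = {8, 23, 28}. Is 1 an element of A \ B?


A = {2, 13, 24}, B = {8, 23, 28}
A \ B = elements in A but not in B
A \ B = {2, 13, 24}
Checking if 1 ∈ A \ B
1 is not in A \ B → False

1 ∉ A \ B


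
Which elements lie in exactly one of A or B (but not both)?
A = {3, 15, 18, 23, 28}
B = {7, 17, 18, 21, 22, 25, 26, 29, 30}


A △ B = (A \ B) ∪ (B \ A) = elements in exactly one of A or B
A \ B = {3, 15, 23, 28}
B \ A = {7, 17, 21, 22, 25, 26, 29, 30}
A △ B = {3, 7, 15, 17, 21, 22, 23, 25, 26, 28, 29, 30}

A △ B = {3, 7, 15, 17, 21, 22, 23, 25, 26, 28, 29, 30}


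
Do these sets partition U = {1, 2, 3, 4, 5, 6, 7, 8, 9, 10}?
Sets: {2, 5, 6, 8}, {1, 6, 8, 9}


A partition requires: (1) non-empty parts, (2) pairwise disjoint, (3) union = U
Parts: {2, 5, 6, 8}, {1, 6, 8, 9}
Union of parts: {1, 2, 5, 6, 8, 9}
U = {1, 2, 3, 4, 5, 6, 7, 8, 9, 10}
All non-empty? True
Pairwise disjoint? False
Covers U? False

No, not a valid partition


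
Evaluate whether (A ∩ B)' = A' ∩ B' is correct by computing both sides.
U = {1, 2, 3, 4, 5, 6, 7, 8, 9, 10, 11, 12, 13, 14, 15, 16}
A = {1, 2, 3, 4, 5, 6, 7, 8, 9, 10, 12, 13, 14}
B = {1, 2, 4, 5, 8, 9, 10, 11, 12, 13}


LHS: A ∩ B = {1, 2, 4, 5, 8, 9, 10, 12, 13}
(A ∩ B)' = U \ (A ∩ B) = {3, 6, 7, 11, 14, 15, 16}
A' = {11, 15, 16}, B' = {3, 6, 7, 14, 15, 16}
Claimed RHS: A' ∩ B' = {15, 16}
Identity is INVALID: LHS = {3, 6, 7, 11, 14, 15, 16} but the RHS claimed here equals {15, 16}. The correct form is (A ∩ B)' = A' ∪ B'.

Identity is invalid: (A ∩ B)' = {3, 6, 7, 11, 14, 15, 16} but A' ∩ B' = {15, 16}. The correct De Morgan law is (A ∩ B)' = A' ∪ B'.


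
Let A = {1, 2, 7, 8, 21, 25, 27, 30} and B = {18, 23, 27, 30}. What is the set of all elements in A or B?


A ∪ B = all elements in A or B (or both)
A = {1, 2, 7, 8, 21, 25, 27, 30}
B = {18, 23, 27, 30}
A ∪ B = {1, 2, 7, 8, 18, 21, 23, 25, 27, 30}

A ∪ B = {1, 2, 7, 8, 18, 21, 23, 25, 27, 30}


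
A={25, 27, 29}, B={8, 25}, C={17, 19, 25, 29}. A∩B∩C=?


A ∩ B = {25}
(A ∩ B) ∩ C = {25}

A ∩ B ∩ C = {25}


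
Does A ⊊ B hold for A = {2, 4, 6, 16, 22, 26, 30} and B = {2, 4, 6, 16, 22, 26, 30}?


A ⊂ B requires: A ⊆ B AND A ≠ B.
A ⊆ B? Yes
A = B? Yes
A = B, so A is not a PROPER subset.

No, A is not a proper subset of B


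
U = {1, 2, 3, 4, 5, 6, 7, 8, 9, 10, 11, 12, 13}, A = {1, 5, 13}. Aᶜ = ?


Aᶜ = U \ A = elements in U but not in A
U = {1, 2, 3, 4, 5, 6, 7, 8, 9, 10, 11, 12, 13}
A = {1, 5, 13}
Aᶜ = {2, 3, 4, 6, 7, 8, 9, 10, 11, 12}

Aᶜ = {2, 3, 4, 6, 7, 8, 9, 10, 11, 12}


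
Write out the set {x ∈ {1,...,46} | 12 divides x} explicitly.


Checking each candidate:
Condition: multiples of 12 in {1,...,46}
Result = {12, 24, 36}

{12, 24, 36}


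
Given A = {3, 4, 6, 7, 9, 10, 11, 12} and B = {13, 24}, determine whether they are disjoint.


Disjoint means A ∩ B = ∅.
A ∩ B = ∅
A ∩ B = ∅, so A and B are disjoint.

Yes, A and B are disjoint


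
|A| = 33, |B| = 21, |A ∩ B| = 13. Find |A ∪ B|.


|A ∪ B| = |A| + |B| - |A ∩ B|
= 33 + 21 - 13
= 41

|A ∪ B| = 41


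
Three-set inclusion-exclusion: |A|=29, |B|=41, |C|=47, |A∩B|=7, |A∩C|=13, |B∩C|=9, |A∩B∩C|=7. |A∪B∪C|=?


|A∪B∪C| = |A|+|B|+|C| - |A∩B|-|A∩C|-|B∩C| + |A∩B∩C|
= 29+41+47 - 7-13-9 + 7
= 117 - 29 + 7
= 95

|A ∪ B ∪ C| = 95


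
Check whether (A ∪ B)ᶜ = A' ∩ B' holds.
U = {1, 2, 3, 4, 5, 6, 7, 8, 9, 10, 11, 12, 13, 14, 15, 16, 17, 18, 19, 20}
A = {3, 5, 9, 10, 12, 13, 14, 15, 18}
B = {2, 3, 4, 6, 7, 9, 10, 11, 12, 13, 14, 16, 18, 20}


LHS: A ∪ B = {2, 3, 4, 5, 6, 7, 9, 10, 11, 12, 13, 14, 15, 16, 18, 20}
(A ∪ B)' = U \ (A ∪ B) = {1, 8, 17, 19}
A' = {1, 2, 4, 6, 7, 8, 11, 16, 17, 19, 20}, B' = {1, 5, 8, 15, 17, 19}
Claimed RHS: A' ∩ B' = {1, 8, 17, 19}
Identity is VALID: LHS = RHS = {1, 8, 17, 19} ✓

Identity is valid. (A ∪ B)' = A' ∩ B' = {1, 8, 17, 19}


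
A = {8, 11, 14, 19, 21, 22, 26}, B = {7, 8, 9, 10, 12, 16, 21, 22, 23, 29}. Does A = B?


Two sets are equal iff they have exactly the same elements.
A = {8, 11, 14, 19, 21, 22, 26}
B = {7, 8, 9, 10, 12, 16, 21, 22, 23, 29}
Differences: {7, 9, 10, 11, 12, 14, 16, 19, 23, 26, 29}
A ≠ B

No, A ≠ B


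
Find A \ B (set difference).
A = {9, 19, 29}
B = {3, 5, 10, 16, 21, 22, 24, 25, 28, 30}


A \ B = elements in A but not in B
A = {9, 19, 29}
B = {3, 5, 10, 16, 21, 22, 24, 25, 28, 30}
Remove from A any elements in B
A \ B = {9, 19, 29}

A \ B = {9, 19, 29}


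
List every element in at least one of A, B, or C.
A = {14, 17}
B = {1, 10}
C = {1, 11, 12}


A ∪ B = {1, 10, 14, 17}
(A ∪ B) ∪ C = {1, 10, 11, 12, 14, 17}

A ∪ B ∪ C = {1, 10, 11, 12, 14, 17}


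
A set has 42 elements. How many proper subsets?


Total subsets = 2^n = 2^42 = 4398046511104
Proper subsets exclude the set itself: 2^n - 1
= 4398046511104 - 1
= 4398046511103

Number of proper subsets = 4398046511103


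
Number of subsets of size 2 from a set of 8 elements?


C(n,k) = n! / (k!(n-k)!)
C(8,2) = 8! / (2!6!)
= 28

C(8,2) = 28


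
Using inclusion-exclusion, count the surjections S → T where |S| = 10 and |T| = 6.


n = |S| = 10, k = |T| = 6. Surjections via inclusion-exclusion:
S(n,k) = Σ(-1)^i × C(k,i) × (k-i)^n, i=0 to k
i=0: (-1)^0×C(6,0)×6^10 = 60466176
i=1: (-1)^1×C(6,1)×5^10 = -58593750
i=2: (-1)^2×C(6,2)×4^10 = 15728640
i=3: (-1)^3×C(6,3)×3^10 = -1180980
i=4: (-1)^4×C(6,4)×2^10 = 15360
i=5: (-1)^5×C(6,5)×1^10 = -6
i=6: (-1)^6×C(6,6)×0^10 = 0
Total = 16435440

Number of surjections = 16435440


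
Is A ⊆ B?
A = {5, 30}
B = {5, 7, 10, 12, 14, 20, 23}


A ⊆ B means every element of A is in B.
Elements in A not in B: {30}
So A ⊄ B.

No, A ⊄ B


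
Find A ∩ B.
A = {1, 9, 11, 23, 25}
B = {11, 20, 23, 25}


A ∩ B = elements in both A and B
A = {1, 9, 11, 23, 25}
B = {11, 20, 23, 25}
A ∩ B = {11, 23, 25}

A ∩ B = {11, 23, 25}


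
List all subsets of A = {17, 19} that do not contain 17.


A subset of A that omits 17 is a subset of A \ {17}, so there are 2^(n-1) = 2^1 = 2 of them.
Subsets excluding 17: ∅, {19}

Subsets excluding 17 (2 total): ∅, {19}


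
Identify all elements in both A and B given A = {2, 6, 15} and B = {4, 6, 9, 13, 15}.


A = {2, 6, 15}
B = {4, 6, 9, 13, 15}
Region: in both A and B
Elements: {6, 15}

Elements in both A and B: {6, 15}


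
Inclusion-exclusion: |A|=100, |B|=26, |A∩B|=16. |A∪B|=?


|A ∪ B| = |A| + |B| - |A ∩ B|
= 100 + 26 - 16
= 110

|A ∪ B| = 110


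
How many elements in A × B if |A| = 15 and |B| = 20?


|A × B| = |A| × |B|
= 15 × 20
= 300

|A × B| = 300


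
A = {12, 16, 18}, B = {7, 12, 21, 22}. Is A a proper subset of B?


A ⊂ B requires: A ⊆ B AND A ≠ B.
A ⊆ B? No
A ⊄ B, so A is not a proper subset.

No, A is not a proper subset of B


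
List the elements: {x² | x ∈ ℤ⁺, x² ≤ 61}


Checking each candidate:
Condition: positive perfect squares ≤ 61
Result = {1, 4, 9, 16, 25, 36, 49}

{1, 4, 9, 16, 25, 36, 49}


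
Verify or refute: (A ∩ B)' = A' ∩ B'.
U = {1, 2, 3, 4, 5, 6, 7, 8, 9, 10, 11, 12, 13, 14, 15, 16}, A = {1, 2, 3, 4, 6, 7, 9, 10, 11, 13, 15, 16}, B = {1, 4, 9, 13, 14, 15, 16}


LHS: A ∩ B = {1, 4, 9, 13, 15, 16}
(A ∩ B)' = U \ (A ∩ B) = {2, 3, 5, 6, 7, 8, 10, 11, 12, 14}
A' = {5, 8, 12, 14}, B' = {2, 3, 5, 6, 7, 8, 10, 11, 12}
Claimed RHS: A' ∩ B' = {5, 8, 12}
Identity is INVALID: LHS = {2, 3, 5, 6, 7, 8, 10, 11, 12, 14} but the RHS claimed here equals {5, 8, 12}. The correct form is (A ∩ B)' = A' ∪ B'.

Identity is invalid: (A ∩ B)' = {2, 3, 5, 6, 7, 8, 10, 11, 12, 14} but A' ∩ B' = {5, 8, 12}. The correct De Morgan law is (A ∩ B)' = A' ∪ B'.


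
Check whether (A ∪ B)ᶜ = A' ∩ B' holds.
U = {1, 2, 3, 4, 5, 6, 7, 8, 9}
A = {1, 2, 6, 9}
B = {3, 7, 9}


LHS: A ∪ B = {1, 2, 3, 6, 7, 9}
(A ∪ B)' = U \ (A ∪ B) = {4, 5, 8}
A' = {3, 4, 5, 7, 8}, B' = {1, 2, 4, 5, 6, 8}
Claimed RHS: A' ∩ B' = {4, 5, 8}
Identity is VALID: LHS = RHS = {4, 5, 8} ✓

Identity is valid. (A ∪ B)' = A' ∩ B' = {4, 5, 8}


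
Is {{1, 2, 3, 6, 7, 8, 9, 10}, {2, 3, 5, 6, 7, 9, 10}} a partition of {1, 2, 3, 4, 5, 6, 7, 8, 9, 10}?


A partition requires: (1) non-empty parts, (2) pairwise disjoint, (3) union = U
Parts: {1, 2, 3, 6, 7, 8, 9, 10}, {2, 3, 5, 6, 7, 9, 10}
Union of parts: {1, 2, 3, 5, 6, 7, 8, 9, 10}
U = {1, 2, 3, 4, 5, 6, 7, 8, 9, 10}
All non-empty? True
Pairwise disjoint? False
Covers U? False

No, not a valid partition


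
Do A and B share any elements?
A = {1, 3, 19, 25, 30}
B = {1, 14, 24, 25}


Disjoint means A ∩ B = ∅.
A ∩ B = {1, 25}
A ∩ B ≠ ∅, so A and B are NOT disjoint.

Yes — A and B share the element(s) of A ∩ B = {1, 25}, so they are not disjoint


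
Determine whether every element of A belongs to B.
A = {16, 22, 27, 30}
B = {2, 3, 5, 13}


A ⊆ B means every element of A is in B.
Elements in A not in B: {16, 22, 27, 30}
So A ⊄ B.

No, A ⊄ B


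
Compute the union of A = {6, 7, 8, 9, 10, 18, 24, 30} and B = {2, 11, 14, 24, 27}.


A ∪ B = all elements in A or B (or both)
A = {6, 7, 8, 9, 10, 18, 24, 30}
B = {2, 11, 14, 24, 27}
A ∪ B = {2, 6, 7, 8, 9, 10, 11, 14, 18, 24, 27, 30}

A ∪ B = {2, 6, 7, 8, 9, 10, 11, 14, 18, 24, 27, 30}


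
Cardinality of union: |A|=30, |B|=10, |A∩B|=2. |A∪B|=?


|A ∪ B| = |A| + |B| - |A ∩ B|
= 30 + 10 - 2
= 38

|A ∪ B| = 38


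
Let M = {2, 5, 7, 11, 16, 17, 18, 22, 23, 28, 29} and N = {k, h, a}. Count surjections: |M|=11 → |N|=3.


n = |M| = 11, k = |N| = 3. Surjections via inclusion-exclusion:
S(n,k) = Σ(-1)^i × C(k,i) × (k-i)^n, i=0 to k
i=0: (-1)^0×C(3,0)×3^11 = 177147
i=1: (-1)^1×C(3,1)×2^11 = -6144
i=2: (-1)^2×C(3,2)×1^11 = 3
i=3: (-1)^3×C(3,3)×0^11 = 0
Total = 171006

Number of surjections = 171006


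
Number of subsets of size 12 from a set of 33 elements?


C(n,k) = n! / (k!(n-k)!)
C(33,12) = 33! / (12!21!)
= 354817320

C(33,12) = 354817320


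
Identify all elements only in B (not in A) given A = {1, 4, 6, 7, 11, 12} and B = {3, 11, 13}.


A = {1, 4, 6, 7, 11, 12}
B = {3, 11, 13}
Region: only in B (not in A)
Elements: {3, 13}

Elements only in B (not in A): {3, 13}


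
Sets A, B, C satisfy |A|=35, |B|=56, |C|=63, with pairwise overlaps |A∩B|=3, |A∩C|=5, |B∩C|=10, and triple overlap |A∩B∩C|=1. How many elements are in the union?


|A∪B∪C| = |A|+|B|+|C| - |A∩B|-|A∩C|-|B∩C| + |A∩B∩C|
= 35+56+63 - 3-5-10 + 1
= 154 - 18 + 1
= 137

|A ∪ B ∪ C| = 137


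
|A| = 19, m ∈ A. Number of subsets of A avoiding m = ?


Subsets of A avoiding m are subsets of A \ {m}, which has 18 elements.
Count = 2^(n-1) = 2^18
= 262144

Number of subsets avoiding m = 262144


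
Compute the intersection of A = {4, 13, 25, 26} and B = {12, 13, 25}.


A ∩ B = elements in both A and B
A = {4, 13, 25, 26}
B = {12, 13, 25}
A ∩ B = {13, 25}

A ∩ B = {13, 25}


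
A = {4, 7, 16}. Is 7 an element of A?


A = {4, 7, 16}
Checking if 7 is in A
7 is in A → True

7 ∈ A


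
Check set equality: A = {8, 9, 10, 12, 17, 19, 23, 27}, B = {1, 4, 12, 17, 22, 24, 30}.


Two sets are equal iff they have exactly the same elements.
A = {8, 9, 10, 12, 17, 19, 23, 27}
B = {1, 4, 12, 17, 22, 24, 30}
Differences: {1, 4, 8, 9, 10, 19, 22, 23, 24, 27, 30}
A ≠ B

No, A ≠ B


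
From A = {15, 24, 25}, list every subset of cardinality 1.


|A| = 3, so A has C(3,1) = 3 subsets of size 1.
Enumerate by choosing 1 elements from A at a time:
{15}, {24}, {25}

1-element subsets (3 total): {15}, {24}, {25}


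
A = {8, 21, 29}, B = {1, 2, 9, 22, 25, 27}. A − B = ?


A \ B = elements in A but not in B
A = {8, 21, 29}
B = {1, 2, 9, 22, 25, 27}
Remove from A any elements in B
A \ B = {8, 21, 29}

A \ B = {8, 21, 29}


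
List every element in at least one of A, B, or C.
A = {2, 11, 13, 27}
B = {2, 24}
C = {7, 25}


A ∪ B = {2, 11, 13, 24, 27}
(A ∪ B) ∪ C = {2, 7, 11, 13, 24, 25, 27}

A ∪ B ∪ C = {2, 7, 11, 13, 24, 25, 27}


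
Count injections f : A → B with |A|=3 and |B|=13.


An injection sends each of |A| = 3 inputs to a distinct output in B.
# injections = |B|·(|B|-1)·…·(|B|-|A|+1) = 13! / (13 - 3)!
= 13 × 12 × 11
= 1716

Number of injections = 1716


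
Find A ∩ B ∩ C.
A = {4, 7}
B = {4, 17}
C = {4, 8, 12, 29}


A ∩ B = {4}
(A ∩ B) ∩ C = {4}

A ∩ B ∩ C = {4}


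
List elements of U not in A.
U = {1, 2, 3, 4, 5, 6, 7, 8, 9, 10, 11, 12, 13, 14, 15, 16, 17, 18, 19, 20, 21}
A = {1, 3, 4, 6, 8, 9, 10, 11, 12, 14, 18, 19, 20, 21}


Aᶜ = U \ A = elements in U but not in A
U = {1, 2, 3, 4, 5, 6, 7, 8, 9, 10, 11, 12, 13, 14, 15, 16, 17, 18, 19, 20, 21}
A = {1, 3, 4, 6, 8, 9, 10, 11, 12, 14, 18, 19, 20, 21}
Aᶜ = {2, 5, 7, 13, 15, 16, 17}

Aᶜ = {2, 5, 7, 13, 15, 16, 17}


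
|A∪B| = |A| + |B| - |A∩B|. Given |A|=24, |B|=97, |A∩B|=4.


|A ∪ B| = |A| + |B| - |A ∩ B|
= 24 + 97 - 4
= 117

|A ∪ B| = 117


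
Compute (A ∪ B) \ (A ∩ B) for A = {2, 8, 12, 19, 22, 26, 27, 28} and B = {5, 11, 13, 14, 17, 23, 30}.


A △ B = (A \ B) ∪ (B \ A) = elements in exactly one of A or B
A \ B = {2, 8, 12, 19, 22, 26, 27, 28}
B \ A = {5, 11, 13, 14, 17, 23, 30}
A △ B = {2, 5, 8, 11, 12, 13, 14, 17, 19, 22, 23, 26, 27, 28, 30}

A △ B = {2, 5, 8, 11, 12, 13, 14, 17, 19, 22, 23, 26, 27, 28, 30}


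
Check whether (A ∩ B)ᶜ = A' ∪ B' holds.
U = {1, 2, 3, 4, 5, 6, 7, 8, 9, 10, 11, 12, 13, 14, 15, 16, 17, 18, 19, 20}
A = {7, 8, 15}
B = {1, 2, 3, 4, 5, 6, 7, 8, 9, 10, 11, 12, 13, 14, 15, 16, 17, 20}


LHS: A ∩ B = {7, 8, 15}
(A ∩ B)' = U \ (A ∩ B) = {1, 2, 3, 4, 5, 6, 9, 10, 11, 12, 13, 14, 16, 17, 18, 19, 20}
A' = {1, 2, 3, 4, 5, 6, 9, 10, 11, 12, 13, 14, 16, 17, 18, 19, 20}, B' = {18, 19}
Claimed RHS: A' ∪ B' = {1, 2, 3, 4, 5, 6, 9, 10, 11, 12, 13, 14, 16, 17, 18, 19, 20}
Identity is VALID: LHS = RHS = {1, 2, 3, 4, 5, 6, 9, 10, 11, 12, 13, 14, 16, 17, 18, 19, 20} ✓

Identity is valid. (A ∩ B)' = A' ∪ B' = {1, 2, 3, 4, 5, 6, 9, 10, 11, 12, 13, 14, 16, 17, 18, 19, 20}


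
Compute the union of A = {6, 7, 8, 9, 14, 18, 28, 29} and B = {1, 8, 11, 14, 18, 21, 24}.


A ∪ B = all elements in A or B (or both)
A = {6, 7, 8, 9, 14, 18, 28, 29}
B = {1, 8, 11, 14, 18, 21, 24}
A ∪ B = {1, 6, 7, 8, 9, 11, 14, 18, 21, 24, 28, 29}

A ∪ B = {1, 6, 7, 8, 9, 11, 14, 18, 21, 24, 28, 29}


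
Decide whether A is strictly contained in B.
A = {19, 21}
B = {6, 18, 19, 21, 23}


A ⊂ B requires: A ⊆ B AND A ≠ B.
A ⊆ B? Yes
A = B? No
A ⊂ B: Yes (A is a proper subset of B)

Yes, A ⊂ B


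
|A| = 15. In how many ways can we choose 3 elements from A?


C(n,k) = n! / (k!(n-k)!)
C(15,3) = 15! / (3!12!)
= 455

C(15,3) = 455


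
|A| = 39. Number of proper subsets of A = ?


Total subsets = 2^n = 2^39 = 549755813888
Proper subsets exclude the set itself: 2^n - 1
= 549755813888 - 1
= 549755813887

Number of proper subsets = 549755813887


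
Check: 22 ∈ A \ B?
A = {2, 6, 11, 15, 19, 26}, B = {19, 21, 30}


A = {2, 6, 11, 15, 19, 26}, B = {19, 21, 30}
A \ B = elements in A but not in B
A \ B = {2, 6, 11, 15, 26}
Checking if 22 ∈ A \ B
22 is not in A \ B → False

22 ∉ A \ B


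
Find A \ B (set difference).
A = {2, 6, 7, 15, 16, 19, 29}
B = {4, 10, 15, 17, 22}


A \ B = elements in A but not in B
A = {2, 6, 7, 15, 16, 19, 29}
B = {4, 10, 15, 17, 22}
Remove from A any elements in B
A \ B = {2, 6, 7, 16, 19, 29}

A \ B = {2, 6, 7, 16, 19, 29}


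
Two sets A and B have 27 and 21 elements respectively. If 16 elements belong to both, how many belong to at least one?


|A ∪ B| = |A| + |B| - |A ∩ B|
= 27 + 21 - 16
= 32

|A ∪ B| = 32


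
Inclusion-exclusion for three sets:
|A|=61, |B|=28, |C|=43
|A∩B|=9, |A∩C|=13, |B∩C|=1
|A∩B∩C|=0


|A∪B∪C| = |A|+|B|+|C| - |A∩B|-|A∩C|-|B∩C| + |A∩B∩C|
= 61+28+43 - 9-13-1 + 0
= 132 - 23 + 0
= 109

|A ∪ B ∪ C| = 109


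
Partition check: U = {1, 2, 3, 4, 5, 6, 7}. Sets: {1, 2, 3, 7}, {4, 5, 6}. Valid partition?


A partition requires: (1) non-empty parts, (2) pairwise disjoint, (3) union = U
Parts: {1, 2, 3, 7}, {4, 5, 6}
Union of parts: {1, 2, 3, 4, 5, 6, 7}
U = {1, 2, 3, 4, 5, 6, 7}
All non-empty? True
Pairwise disjoint? True
Covers U? True

Yes, valid partition


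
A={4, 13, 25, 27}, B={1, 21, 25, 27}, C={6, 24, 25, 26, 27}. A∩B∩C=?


A ∩ B = {25, 27}
(A ∩ B) ∩ C = {25, 27}

A ∩ B ∩ C = {25, 27}


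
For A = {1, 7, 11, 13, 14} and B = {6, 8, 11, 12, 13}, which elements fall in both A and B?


A = {1, 7, 11, 13, 14}
B = {6, 8, 11, 12, 13}
Region: in both A and B
Elements: {11, 13}

Elements in both A and B: {11, 13}


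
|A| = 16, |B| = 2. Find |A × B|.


|A × B| = |A| × |B|
= 16 × 2
= 32

|A × B| = 32


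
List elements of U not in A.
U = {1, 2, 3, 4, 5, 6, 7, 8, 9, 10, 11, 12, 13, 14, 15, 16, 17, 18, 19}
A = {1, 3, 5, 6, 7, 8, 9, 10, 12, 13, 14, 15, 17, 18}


Aᶜ = U \ A = elements in U but not in A
U = {1, 2, 3, 4, 5, 6, 7, 8, 9, 10, 11, 12, 13, 14, 15, 16, 17, 18, 19}
A = {1, 3, 5, 6, 7, 8, 9, 10, 12, 13, 14, 15, 17, 18}
Aᶜ = {2, 4, 11, 16, 19}

Aᶜ = {2, 4, 11, 16, 19}


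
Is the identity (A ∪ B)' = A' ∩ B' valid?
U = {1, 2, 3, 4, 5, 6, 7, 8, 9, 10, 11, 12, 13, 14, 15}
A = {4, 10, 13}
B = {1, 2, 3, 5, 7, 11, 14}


LHS: A ∪ B = {1, 2, 3, 4, 5, 7, 10, 11, 13, 14}
(A ∪ B)' = U \ (A ∪ B) = {6, 8, 9, 12, 15}
A' = {1, 2, 3, 5, 6, 7, 8, 9, 11, 12, 14, 15}, B' = {4, 6, 8, 9, 10, 12, 13, 15}
Claimed RHS: A' ∩ B' = {6, 8, 9, 12, 15}
Identity is VALID: LHS = RHS = {6, 8, 9, 12, 15} ✓

Identity is valid. (A ∪ B)' = A' ∩ B' = {6, 8, 9, 12, 15}


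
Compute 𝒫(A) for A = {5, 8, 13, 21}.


|A| = 4, so |P(A)| = 2^4 = 16
Enumerate subsets by cardinality (0 to 4):
∅, {5}, {8}, {13}, {21}, {5, 8}, {5, 13}, {5, 21}, {8, 13}, {8, 21}, {13, 21}, {5, 8, 13}, {5, 8, 21}, {5, 13, 21}, {8, 13, 21}, {5, 8, 13, 21}

P(A) has 16 subsets: ∅, {5}, {8}, {13}, {21}, {5, 8}, {5, 13}, {5, 21}, {8, 13}, {8, 21}, {13, 21}, {5, 8, 13}, {5, 8, 21}, {5, 13, 21}, {8, 13, 21}, {5, 8, 13, 21}


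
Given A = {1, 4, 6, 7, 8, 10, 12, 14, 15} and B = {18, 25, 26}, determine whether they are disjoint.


Disjoint means A ∩ B = ∅.
A ∩ B = ∅
A ∩ B = ∅, so A and B are disjoint.

Yes, A and B are disjoint


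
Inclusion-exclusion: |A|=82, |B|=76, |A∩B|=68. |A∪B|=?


|A ∪ B| = |A| + |B| - |A ∩ B|
= 82 + 76 - 68
= 90

|A ∪ B| = 90


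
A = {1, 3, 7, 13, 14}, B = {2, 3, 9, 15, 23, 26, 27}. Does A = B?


Two sets are equal iff they have exactly the same elements.
A = {1, 3, 7, 13, 14}
B = {2, 3, 9, 15, 23, 26, 27}
Differences: {1, 2, 7, 9, 13, 14, 15, 23, 26, 27}
A ≠ B

No, A ≠ B


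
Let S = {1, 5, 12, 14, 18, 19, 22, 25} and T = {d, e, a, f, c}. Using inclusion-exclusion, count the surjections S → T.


n = |S| = 8, k = |T| = 5. Surjections via inclusion-exclusion:
S(n,k) = Σ(-1)^i × C(k,i) × (k-i)^n, i=0 to k
i=0: (-1)^0×C(5,0)×5^8 = 390625
i=1: (-1)^1×C(5,1)×4^8 = -327680
i=2: (-1)^2×C(5,2)×3^8 = 65610
i=3: (-1)^3×C(5,3)×2^8 = -2560
i=4: (-1)^4×C(5,4)×1^8 = 5
i=5: (-1)^5×C(5,5)×0^8 = 0
Total = 126000

Number of surjections = 126000


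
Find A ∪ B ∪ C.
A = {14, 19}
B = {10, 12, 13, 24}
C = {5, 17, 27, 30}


A ∪ B = {10, 12, 13, 14, 19, 24}
(A ∪ B) ∪ C = {5, 10, 12, 13, 14, 17, 19, 24, 27, 30}

A ∪ B ∪ C = {5, 10, 12, 13, 14, 17, 19, 24, 27, 30}


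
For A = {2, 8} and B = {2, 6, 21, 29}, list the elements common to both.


A ∩ B = elements in both A and B
A = {2, 8}
B = {2, 6, 21, 29}
A ∩ B = {2}

A ∩ B = {2}


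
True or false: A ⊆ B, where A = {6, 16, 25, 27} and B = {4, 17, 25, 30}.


A ⊆ B means every element of A is in B.
Elements in A not in B: {6, 16, 27}
So A ⊄ B.

No, A ⊄ B


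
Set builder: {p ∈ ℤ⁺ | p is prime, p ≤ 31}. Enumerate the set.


Checking each candidate:
Condition: primes ≤ 31
Result = {2, 3, 5, 7, 11, 13, 17, 19, 23, 29, 31}

{2, 3, 5, 7, 11, 13, 17, 19, 23, 29, 31}


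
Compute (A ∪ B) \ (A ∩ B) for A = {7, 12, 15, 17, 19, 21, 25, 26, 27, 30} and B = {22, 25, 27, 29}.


A △ B = (A \ B) ∪ (B \ A) = elements in exactly one of A or B
A \ B = {7, 12, 15, 17, 19, 21, 26, 30}
B \ A = {22, 29}
A △ B = {7, 12, 15, 17, 19, 21, 22, 26, 29, 30}

A △ B = {7, 12, 15, 17, 19, 21, 22, 26, 29, 30}


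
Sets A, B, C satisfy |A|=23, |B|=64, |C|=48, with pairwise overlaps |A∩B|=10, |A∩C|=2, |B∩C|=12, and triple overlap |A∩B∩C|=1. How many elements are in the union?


|A∪B∪C| = |A|+|B|+|C| - |A∩B|-|A∩C|-|B∩C| + |A∩B∩C|
= 23+64+48 - 10-2-12 + 1
= 135 - 24 + 1
= 112

|A ∪ B ∪ C| = 112


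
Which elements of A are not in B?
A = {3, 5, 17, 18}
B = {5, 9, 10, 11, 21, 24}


A \ B = elements in A but not in B
A = {3, 5, 17, 18}
B = {5, 9, 10, 11, 21, 24}
Remove from A any elements in B
A \ B = {3, 17, 18}

A \ B = {3, 17, 18}


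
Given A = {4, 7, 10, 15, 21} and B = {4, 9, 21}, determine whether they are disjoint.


Disjoint means A ∩ B = ∅.
A ∩ B = {4, 21}
A ∩ B ≠ ∅, so A and B are NOT disjoint.

No, A and B are not disjoint (A ∩ B = {4, 21})


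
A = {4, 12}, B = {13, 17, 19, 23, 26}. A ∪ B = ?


A ∪ B = all elements in A or B (or both)
A = {4, 12}
B = {13, 17, 19, 23, 26}
A ∪ B = {4, 12, 13, 17, 19, 23, 26}

A ∪ B = {4, 12, 13, 17, 19, 23, 26}


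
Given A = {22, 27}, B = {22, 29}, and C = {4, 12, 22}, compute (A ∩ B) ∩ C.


A ∩ B = {22}
(A ∩ B) ∩ C = {22}

A ∩ B ∩ C = {22}


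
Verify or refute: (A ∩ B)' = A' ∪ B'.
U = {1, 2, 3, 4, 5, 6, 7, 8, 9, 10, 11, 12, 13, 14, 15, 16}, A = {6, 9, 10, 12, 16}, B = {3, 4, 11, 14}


LHS: A ∩ B = ∅
(A ∩ B)' = U \ (A ∩ B) = {1, 2, 3, 4, 5, 6, 7, 8, 9, 10, 11, 12, 13, 14, 15, 16}
A' = {1, 2, 3, 4, 5, 7, 8, 11, 13, 14, 15}, B' = {1, 2, 5, 6, 7, 8, 9, 10, 12, 13, 15, 16}
Claimed RHS: A' ∪ B' = {1, 2, 3, 4, 5, 6, 7, 8, 9, 10, 11, 12, 13, 14, 15, 16}
Identity is VALID: LHS = RHS = {1, 2, 3, 4, 5, 6, 7, 8, 9, 10, 11, 12, 13, 14, 15, 16} ✓

Identity is valid. (A ∩ B)' = A' ∪ B' = {1, 2, 3, 4, 5, 6, 7, 8, 9, 10, 11, 12, 13, 14, 15, 16}


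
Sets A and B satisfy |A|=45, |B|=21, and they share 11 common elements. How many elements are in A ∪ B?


|A ∪ B| = |A| + |B| - |A ∩ B|
= 45 + 21 - 11
= 55

|A ∪ B| = 55


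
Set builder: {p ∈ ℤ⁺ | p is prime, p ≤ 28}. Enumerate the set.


Checking each candidate:
Condition: primes ≤ 28
Result = {2, 3, 5, 7, 11, 13, 17, 19, 23}

{2, 3, 5, 7, 11, 13, 17, 19, 23}


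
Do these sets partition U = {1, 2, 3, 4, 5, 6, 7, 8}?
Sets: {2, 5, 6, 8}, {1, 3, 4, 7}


A partition requires: (1) non-empty parts, (2) pairwise disjoint, (3) union = U
Parts: {2, 5, 6, 8}, {1, 3, 4, 7}
Union of parts: {1, 2, 3, 4, 5, 6, 7, 8}
U = {1, 2, 3, 4, 5, 6, 7, 8}
All non-empty? True
Pairwise disjoint? True
Covers U? True

Yes, valid partition


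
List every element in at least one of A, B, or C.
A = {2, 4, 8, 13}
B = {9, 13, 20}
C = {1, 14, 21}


A ∪ B = {2, 4, 8, 9, 13, 20}
(A ∪ B) ∪ C = {1, 2, 4, 8, 9, 13, 14, 20, 21}

A ∪ B ∪ C = {1, 2, 4, 8, 9, 13, 14, 20, 21}


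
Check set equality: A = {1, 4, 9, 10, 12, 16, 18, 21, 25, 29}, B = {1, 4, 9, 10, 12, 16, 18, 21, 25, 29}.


Two sets are equal iff they have exactly the same elements.
A = {1, 4, 9, 10, 12, 16, 18, 21, 25, 29}
B = {1, 4, 9, 10, 12, 16, 18, 21, 25, 29}
Same elements → A = B

Yes, A = B


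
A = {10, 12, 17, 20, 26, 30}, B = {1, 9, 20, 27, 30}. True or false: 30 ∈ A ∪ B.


A = {10, 12, 17, 20, 26, 30}, B = {1, 9, 20, 27, 30}
A ∪ B = all elements in A or B
A ∪ B = {1, 9, 10, 12, 17, 20, 26, 27, 30}
Checking if 30 ∈ A ∪ B
30 is in A ∪ B → True

30 ∈ A ∪ B


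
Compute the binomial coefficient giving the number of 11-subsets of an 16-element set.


C(n,k) = n! / (k!(n-k)!)
C(16,11) = 16! / (11!5!)
= 4368

C(16,11) = 4368


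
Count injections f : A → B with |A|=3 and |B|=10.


An injection sends each of |A| = 3 inputs to a distinct output in B.
# injections = |B|·(|B|-1)·…·(|B|-|A|+1) = 10! / (10 - 3)!
= 10 × 9 × 8
= 720

Number of injections = 720


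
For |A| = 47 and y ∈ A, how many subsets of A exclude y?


Subsets of A avoiding y are subsets of A \ {y}, which has 46 elements.
Count = 2^(n-1) = 2^46
= 70368744177664

Number of subsets avoiding y = 70368744177664


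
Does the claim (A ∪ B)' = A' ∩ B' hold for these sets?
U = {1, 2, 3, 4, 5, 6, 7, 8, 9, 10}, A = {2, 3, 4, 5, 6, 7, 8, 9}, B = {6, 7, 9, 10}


LHS: A ∪ B = {2, 3, 4, 5, 6, 7, 8, 9, 10}
(A ∪ B)' = U \ (A ∪ B) = {1}
A' = {1, 10}, B' = {1, 2, 3, 4, 5, 8}
Claimed RHS: A' ∩ B' = {1}
Identity is VALID: LHS = RHS = {1} ✓

Identity is valid. (A ∪ B)' = A' ∩ B' = {1}


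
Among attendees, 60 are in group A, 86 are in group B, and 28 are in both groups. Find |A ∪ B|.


|A ∪ B| = |A| + |B| - |A ∩ B|
= 60 + 86 - 28
= 118

|A ∪ B| = 118


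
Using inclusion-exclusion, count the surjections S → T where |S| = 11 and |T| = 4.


n = |S| = 11, k = |T| = 4. Surjections via inclusion-exclusion:
S(n,k) = Σ(-1)^i × C(k,i) × (k-i)^n, i=0 to k
i=0: (-1)^0×C(4,0)×4^11 = 4194304
i=1: (-1)^1×C(4,1)×3^11 = -708588
i=2: (-1)^2×C(4,2)×2^11 = 12288
i=3: (-1)^3×C(4,3)×1^11 = -4
i=4: (-1)^4×C(4,4)×0^11 = 0
Total = 3498000

Number of surjections = 3498000


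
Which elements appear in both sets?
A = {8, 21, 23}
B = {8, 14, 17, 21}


A ∩ B = elements in both A and B
A = {8, 21, 23}
B = {8, 14, 17, 21}
A ∩ B = {8, 21}

A ∩ B = {8, 21}


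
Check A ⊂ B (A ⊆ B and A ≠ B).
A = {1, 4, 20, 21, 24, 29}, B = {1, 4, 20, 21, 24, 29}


A ⊂ B requires: A ⊆ B AND A ≠ B.
A ⊆ B? Yes
A = B? Yes
A = B, so A is not a PROPER subset.

No, A is not a proper subset of B


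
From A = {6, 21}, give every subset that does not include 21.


A subset of A that omits 21 is a subset of A \ {21}, so there are 2^(n-1) = 2^1 = 2 of them.
Subsets excluding 21: ∅, {6}

Subsets excluding 21 (2 total): ∅, {6}


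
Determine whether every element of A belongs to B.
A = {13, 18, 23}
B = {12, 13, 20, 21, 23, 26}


A ⊆ B means every element of A is in B.
Elements in A not in B: {18}
So A ⊄ B.

No, A ⊄ B


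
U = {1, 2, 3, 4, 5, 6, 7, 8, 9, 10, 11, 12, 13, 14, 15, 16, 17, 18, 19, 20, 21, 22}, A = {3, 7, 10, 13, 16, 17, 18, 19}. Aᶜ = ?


Aᶜ = U \ A = elements in U but not in A
U = {1, 2, 3, 4, 5, 6, 7, 8, 9, 10, 11, 12, 13, 14, 15, 16, 17, 18, 19, 20, 21, 22}
A = {3, 7, 10, 13, 16, 17, 18, 19}
Aᶜ = {1, 2, 4, 5, 6, 8, 9, 11, 12, 14, 15, 20, 21, 22}

Aᶜ = {1, 2, 4, 5, 6, 8, 9, 11, 12, 14, 15, 20, 21, 22}


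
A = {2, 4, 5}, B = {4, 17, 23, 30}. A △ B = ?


A △ B = (A \ B) ∪ (B \ A) = elements in exactly one of A or B
A \ B = {2, 5}
B \ A = {17, 23, 30}
A △ B = {2, 5, 17, 23, 30}

A △ B = {2, 5, 17, 23, 30}


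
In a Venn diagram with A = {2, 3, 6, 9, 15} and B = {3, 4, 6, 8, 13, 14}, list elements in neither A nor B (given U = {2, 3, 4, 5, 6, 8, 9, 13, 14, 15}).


A = {2, 3, 6, 9, 15}
B = {3, 4, 6, 8, 13, 14}
Region: in neither A nor B (given U = {2, 3, 4, 5, 6, 8, 9, 13, 14, 15})
Elements: {5}

Elements in neither A nor B (given U = {2, 3, 4, 5, 6, 8, 9, 13, 14, 15}): {5}


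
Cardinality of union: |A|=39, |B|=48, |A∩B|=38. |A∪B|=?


|A ∪ B| = |A| + |B| - |A ∩ B|
= 39 + 48 - 38
= 49

|A ∪ B| = 49


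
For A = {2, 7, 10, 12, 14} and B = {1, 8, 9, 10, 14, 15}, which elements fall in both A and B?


A = {2, 7, 10, 12, 14}
B = {1, 8, 9, 10, 14, 15}
Region: in both A and B
Elements: {10, 14}

Elements in both A and B: {10, 14}


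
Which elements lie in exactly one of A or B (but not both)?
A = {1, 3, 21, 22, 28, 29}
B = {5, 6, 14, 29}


A △ B = (A \ B) ∪ (B \ A) = elements in exactly one of A or B
A \ B = {1, 3, 21, 22, 28}
B \ A = {5, 6, 14}
A △ B = {1, 3, 5, 6, 14, 21, 22, 28}

A △ B = {1, 3, 5, 6, 14, 21, 22, 28}


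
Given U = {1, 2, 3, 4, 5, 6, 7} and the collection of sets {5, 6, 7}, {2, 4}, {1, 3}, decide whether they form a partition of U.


A partition requires: (1) non-empty parts, (2) pairwise disjoint, (3) union = U
Parts: {5, 6, 7}, {2, 4}, {1, 3}
Union of parts: {1, 2, 3, 4, 5, 6, 7}
U = {1, 2, 3, 4, 5, 6, 7}
All non-empty? True
Pairwise disjoint? True
Covers U? True

Yes, valid partition


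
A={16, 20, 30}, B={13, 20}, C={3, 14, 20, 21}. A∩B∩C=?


A ∩ B = {20}
(A ∩ B) ∩ C = {20}

A ∩ B ∩ C = {20}


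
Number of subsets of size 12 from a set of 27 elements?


C(n,k) = n! / (k!(n-k)!)
C(27,12) = 27! / (12!15!)
= 17383860

C(27,12) = 17383860


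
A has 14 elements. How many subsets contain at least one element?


Total subsets = 2^n = 2^14 = 16384
Non-empty subsets exclude the empty set: 2^n - 1
= 16384 - 1
= 16383

Number of non-empty subsets = 16383


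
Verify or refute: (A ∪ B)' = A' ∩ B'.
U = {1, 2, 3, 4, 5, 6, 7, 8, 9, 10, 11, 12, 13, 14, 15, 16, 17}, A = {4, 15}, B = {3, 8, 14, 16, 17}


LHS: A ∪ B = {3, 4, 8, 14, 15, 16, 17}
(A ∪ B)' = U \ (A ∪ B) = {1, 2, 5, 6, 7, 9, 10, 11, 12, 13}
A' = {1, 2, 3, 5, 6, 7, 8, 9, 10, 11, 12, 13, 14, 16, 17}, B' = {1, 2, 4, 5, 6, 7, 9, 10, 11, 12, 13, 15}
Claimed RHS: A' ∩ B' = {1, 2, 5, 6, 7, 9, 10, 11, 12, 13}
Identity is VALID: LHS = RHS = {1, 2, 5, 6, 7, 9, 10, 11, 12, 13} ✓

Identity is valid. (A ∪ B)' = A' ∩ B' = {1, 2, 5, 6, 7, 9, 10, 11, 12, 13}


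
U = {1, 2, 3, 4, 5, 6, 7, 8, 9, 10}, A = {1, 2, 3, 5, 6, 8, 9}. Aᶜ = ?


Aᶜ = U \ A = elements in U but not in A
U = {1, 2, 3, 4, 5, 6, 7, 8, 9, 10}
A = {1, 2, 3, 5, 6, 8, 9}
Aᶜ = {4, 7, 10}

Aᶜ = {4, 7, 10}


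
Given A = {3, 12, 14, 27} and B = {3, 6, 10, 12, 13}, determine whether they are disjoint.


Disjoint means A ∩ B = ∅.
A ∩ B = {3, 12}
A ∩ B ≠ ∅, so A and B are NOT disjoint.

No, A and B are not disjoint (A ∩ B = {3, 12})


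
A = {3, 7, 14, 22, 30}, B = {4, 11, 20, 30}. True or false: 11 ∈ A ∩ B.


A = {3, 7, 14, 22, 30}, B = {4, 11, 20, 30}
A ∩ B = elements in both A and B
A ∩ B = {30}
Checking if 11 ∈ A ∩ B
11 is not in A ∩ B → False

11 ∉ A ∩ B


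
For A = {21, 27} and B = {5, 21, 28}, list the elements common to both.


A ∩ B = elements in both A and B
A = {21, 27}
B = {5, 21, 28}
A ∩ B = {21}

A ∩ B = {21}


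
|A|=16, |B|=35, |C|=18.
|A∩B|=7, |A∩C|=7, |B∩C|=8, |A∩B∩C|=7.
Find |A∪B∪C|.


|A∪B∪C| = |A|+|B|+|C| - |A∩B|-|A∩C|-|B∩C| + |A∩B∩C|
= 16+35+18 - 7-7-8 + 7
= 69 - 22 + 7
= 54

|A ∪ B ∪ C| = 54


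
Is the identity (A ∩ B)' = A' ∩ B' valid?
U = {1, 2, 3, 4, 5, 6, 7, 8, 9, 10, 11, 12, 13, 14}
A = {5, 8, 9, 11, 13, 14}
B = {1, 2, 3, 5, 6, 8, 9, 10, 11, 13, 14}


LHS: A ∩ B = {5, 8, 9, 11, 13, 14}
(A ∩ B)' = U \ (A ∩ B) = {1, 2, 3, 4, 6, 7, 10, 12}
A' = {1, 2, 3, 4, 6, 7, 10, 12}, B' = {4, 7, 12}
Claimed RHS: A' ∩ B' = {4, 7, 12}
Identity is INVALID: LHS = {1, 2, 3, 4, 6, 7, 10, 12} but the RHS claimed here equals {4, 7, 12}. The correct form is (A ∩ B)' = A' ∪ B'.

Identity is invalid: (A ∩ B)' = {1, 2, 3, 4, 6, 7, 10, 12} but A' ∩ B' = {4, 7, 12}. The correct De Morgan law is (A ∩ B)' = A' ∪ B'.


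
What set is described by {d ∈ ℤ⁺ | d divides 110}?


Checking each candidate:
Condition: positive divisors of 110
Result = {1, 2, 5, 10, 11, 22, 55, 110}

{1, 2, 5, 10, 11, 22, 55, 110}


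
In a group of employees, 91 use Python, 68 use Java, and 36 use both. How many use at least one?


|A ∪ B| = |A| + |B| - |A ∩ B|
= 91 + 68 - 36
= 123

|A ∪ B| = 123
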